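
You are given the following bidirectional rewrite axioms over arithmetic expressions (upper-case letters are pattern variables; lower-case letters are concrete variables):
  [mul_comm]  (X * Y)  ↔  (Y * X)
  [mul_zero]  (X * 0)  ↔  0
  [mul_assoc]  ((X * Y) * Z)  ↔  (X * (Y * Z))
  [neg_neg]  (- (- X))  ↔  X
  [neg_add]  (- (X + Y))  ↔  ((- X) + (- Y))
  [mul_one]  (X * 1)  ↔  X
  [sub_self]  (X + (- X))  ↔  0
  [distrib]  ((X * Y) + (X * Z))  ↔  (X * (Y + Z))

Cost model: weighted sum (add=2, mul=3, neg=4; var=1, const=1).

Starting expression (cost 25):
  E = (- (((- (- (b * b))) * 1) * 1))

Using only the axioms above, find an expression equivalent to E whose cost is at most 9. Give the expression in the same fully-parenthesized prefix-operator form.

1. [mul_one →] ((- (- (b * b))) * 1)  →  (- (- (b * b)));  E = (- ((- (- (b * b))) * 1))
2. [mul_one →] ((- (- (b * b))) * 1)  →  (- (- (b * b)));  E = (- (- (- (b * b))))
3. [neg_neg →] (- (- (- (b * b))))  →  (- (b * b));  cost 9 ≤ 9, done

(- (b * b))   [cost 9]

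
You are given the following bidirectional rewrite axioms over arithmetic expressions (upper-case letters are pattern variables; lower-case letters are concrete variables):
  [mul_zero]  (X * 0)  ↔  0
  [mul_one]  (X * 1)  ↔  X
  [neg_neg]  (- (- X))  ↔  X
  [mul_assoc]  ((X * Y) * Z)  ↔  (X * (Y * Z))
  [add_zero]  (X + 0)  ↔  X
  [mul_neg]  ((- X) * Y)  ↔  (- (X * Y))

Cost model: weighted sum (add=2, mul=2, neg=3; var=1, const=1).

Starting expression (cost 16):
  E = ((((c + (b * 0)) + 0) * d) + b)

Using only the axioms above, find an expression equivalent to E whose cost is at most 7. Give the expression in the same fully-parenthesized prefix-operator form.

((c * d) + b)   [cost 7]

(1) (b * 0)  =[mul_zero →]=  0    ⊢ ((((c + 0) + 0) * d) + b)
(2) ((c + 0) + 0)  =[add_zero →]=  (c + 0)    ⊢ (((c + 0) * d) + b)
(3) (c + 0)  =[add_zero →]=  c    ⊢ cost 7, within 7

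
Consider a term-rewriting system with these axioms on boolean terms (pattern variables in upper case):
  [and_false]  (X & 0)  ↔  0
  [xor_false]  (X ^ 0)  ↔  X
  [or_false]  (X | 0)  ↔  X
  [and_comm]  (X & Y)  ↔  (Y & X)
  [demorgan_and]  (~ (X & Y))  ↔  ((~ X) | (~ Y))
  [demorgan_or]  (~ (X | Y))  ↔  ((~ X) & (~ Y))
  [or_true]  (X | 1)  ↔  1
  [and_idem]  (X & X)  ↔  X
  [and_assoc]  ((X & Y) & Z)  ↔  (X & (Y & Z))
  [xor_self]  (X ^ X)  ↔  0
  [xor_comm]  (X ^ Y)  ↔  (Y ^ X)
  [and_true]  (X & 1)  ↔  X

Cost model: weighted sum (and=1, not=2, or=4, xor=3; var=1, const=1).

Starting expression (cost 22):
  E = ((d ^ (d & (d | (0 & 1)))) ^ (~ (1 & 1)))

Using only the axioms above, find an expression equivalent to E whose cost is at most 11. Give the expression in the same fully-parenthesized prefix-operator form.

(1) (0 & 1)  =[and_true →]=  0    ⊢ ((d ^ (d & (d | 0))) ^ (~ (1 & 1)))
(2) (d | 0)  =[or_false →]=  d    ⊢ ((d ^ (d & d)) ^ (~ (1 & 1)))
(3) (1 & 1)  =[and_true →]=  1    ⊢ ((d ^ (d & d)) ^ (~ 1))
(4) (d & d)  =[and_idem →]=  d    ⊢ cost 11, within 11

((d ^ d) ^ (~ 1))   [cost 11]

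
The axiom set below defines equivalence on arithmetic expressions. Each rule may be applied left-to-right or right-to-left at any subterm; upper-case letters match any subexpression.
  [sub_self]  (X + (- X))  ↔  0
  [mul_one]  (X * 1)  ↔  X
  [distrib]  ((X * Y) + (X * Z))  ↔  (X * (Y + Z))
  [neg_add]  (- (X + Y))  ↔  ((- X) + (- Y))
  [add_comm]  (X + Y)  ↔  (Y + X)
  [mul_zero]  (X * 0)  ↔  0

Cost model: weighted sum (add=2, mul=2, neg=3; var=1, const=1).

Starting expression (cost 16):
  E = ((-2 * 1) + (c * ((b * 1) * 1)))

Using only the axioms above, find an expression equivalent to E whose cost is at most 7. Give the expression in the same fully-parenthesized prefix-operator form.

step 1: mul_one (→) rewrites (b * 1) into b, now ((-2 * 1) + (c * (b * 1)))
step 2: mul_one (→) rewrites (-2 * 1) into -2, now (-2 + (c * (b * 1)))
step 3: mul_one (→) rewrites (b * 1) into b, reaching cost 7 (bound 7)

(-2 + (c * b))   [cost 7]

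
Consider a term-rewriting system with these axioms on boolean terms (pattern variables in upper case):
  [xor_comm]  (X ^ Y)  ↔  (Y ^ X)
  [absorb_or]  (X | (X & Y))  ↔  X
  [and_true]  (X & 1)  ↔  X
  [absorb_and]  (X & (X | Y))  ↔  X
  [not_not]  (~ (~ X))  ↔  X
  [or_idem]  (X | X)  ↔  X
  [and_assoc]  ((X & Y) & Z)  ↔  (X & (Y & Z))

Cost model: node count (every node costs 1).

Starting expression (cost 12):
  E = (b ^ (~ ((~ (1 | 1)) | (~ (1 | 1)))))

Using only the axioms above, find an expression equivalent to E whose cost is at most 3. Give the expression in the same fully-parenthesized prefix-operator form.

step 1: or_idem (→) rewrites ((~ (1 | 1)) | (~ (1 | 1))) into (~ (1 | 1)), now (b ^ (~ (~ (1 | 1))))
step 2: not_not (→) rewrites (~ (~ (1 | 1))) into (1 | 1), now (b ^ (1 | 1))
step 3: or_idem (→) rewrites (1 | 1) into 1, reaching cost 3 (bound 3)

(b ^ 1)   [cost 3]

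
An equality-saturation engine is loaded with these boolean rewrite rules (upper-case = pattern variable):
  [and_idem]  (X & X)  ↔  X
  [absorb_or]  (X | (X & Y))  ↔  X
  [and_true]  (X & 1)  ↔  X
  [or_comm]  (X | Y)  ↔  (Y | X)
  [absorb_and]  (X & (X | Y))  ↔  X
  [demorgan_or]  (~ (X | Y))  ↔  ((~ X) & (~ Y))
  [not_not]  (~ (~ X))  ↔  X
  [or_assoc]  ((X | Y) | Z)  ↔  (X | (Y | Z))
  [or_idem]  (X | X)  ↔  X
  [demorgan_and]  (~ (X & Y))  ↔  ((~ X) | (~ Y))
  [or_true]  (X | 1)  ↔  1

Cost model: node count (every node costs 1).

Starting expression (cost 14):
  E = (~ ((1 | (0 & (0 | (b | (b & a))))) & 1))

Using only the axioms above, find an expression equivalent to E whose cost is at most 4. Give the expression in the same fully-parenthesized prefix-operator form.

1. [absorb_or →] (b | (b & a))  →  b;  E = (~ ((1 | (0 & (0 | b))) & 1))
2. [absorb_and →] (0 & (0 | b))  →  0;  E = (~ ((1 | 0) & 1))
3. [and_true →] ((1 | 0) & 1)  →  (1 | 0);  cost 4 ≤ 4, done

(~ (1 | 0))   [cost 4]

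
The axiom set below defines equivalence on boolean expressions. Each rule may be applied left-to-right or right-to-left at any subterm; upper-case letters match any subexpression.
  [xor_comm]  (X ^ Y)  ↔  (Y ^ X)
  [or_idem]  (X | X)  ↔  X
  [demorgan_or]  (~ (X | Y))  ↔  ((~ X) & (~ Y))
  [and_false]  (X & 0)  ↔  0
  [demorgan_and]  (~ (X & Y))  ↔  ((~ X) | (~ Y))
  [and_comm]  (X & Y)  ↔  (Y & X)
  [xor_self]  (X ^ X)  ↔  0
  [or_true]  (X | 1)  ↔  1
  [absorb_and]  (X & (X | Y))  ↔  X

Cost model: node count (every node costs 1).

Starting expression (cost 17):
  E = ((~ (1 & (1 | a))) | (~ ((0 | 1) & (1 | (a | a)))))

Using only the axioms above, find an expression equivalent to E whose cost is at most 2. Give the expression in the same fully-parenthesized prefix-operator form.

(~ 1)   [cost 2]

1. [or_idem →] (a | a)  →  a;  E = ((~ (1 & (1 | a))) | (~ ((0 | 1) & (1 | a))))
2. [or_true →] (0 | 1)  →  1;  E = ((~ (1 & (1 | a))) | (~ (1 & (1 | a))))
3. [or_idem →] ((~ (1 & (1 | a))) | (~ (1 & (1 | a))))  →  (~ (1 & (1 | a)))
4. [absorb_and →] (1 & (1 | a))  →  1;  cost 2 ≤ 2, done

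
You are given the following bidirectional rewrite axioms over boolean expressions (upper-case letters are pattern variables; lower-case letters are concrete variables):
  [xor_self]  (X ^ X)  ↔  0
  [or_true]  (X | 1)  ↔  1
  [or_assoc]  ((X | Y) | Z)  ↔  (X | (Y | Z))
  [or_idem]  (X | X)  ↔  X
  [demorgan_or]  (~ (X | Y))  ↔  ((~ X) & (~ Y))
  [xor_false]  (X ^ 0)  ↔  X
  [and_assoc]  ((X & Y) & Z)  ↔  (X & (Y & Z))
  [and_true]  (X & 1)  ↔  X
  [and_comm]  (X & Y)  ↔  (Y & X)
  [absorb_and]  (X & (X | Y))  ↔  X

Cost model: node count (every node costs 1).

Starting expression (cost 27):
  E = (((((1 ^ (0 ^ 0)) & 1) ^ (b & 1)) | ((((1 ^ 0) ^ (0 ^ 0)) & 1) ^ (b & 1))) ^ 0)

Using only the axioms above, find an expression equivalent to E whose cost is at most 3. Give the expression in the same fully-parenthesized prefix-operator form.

(1 ^ b)   [cost 3]

(1) (((((1 ^ (0 ^ 0)) & 1) ^ (b & 1)) | ((((1 ^ 0) ^ (0 ^ 0)) & 1) ^ (b & 1))) ^ 0)  =[xor_false →]=  ((((1 ^ (0 ^ 0)) & 1) ^ (b & 1)) | ((((1 ^ 0) ^ (0 ^ 0)) & 1) ^ (b & 1)))
(2) (1 ^ 0)  =[xor_false →]=  1    ⊢ ((((1 ^ (0 ^ 0)) & 1) ^ (b & 1)) | (((1 ^ (0 ^ 0)) & 1) ^ (b & 1)))
(3) ((((1 ^ (0 ^ 0)) & 1) ^ (b & 1)) | (((1 ^ (0 ^ 0)) & 1) ^ (b & 1)))  =[or_idem →]=  (((1 ^ (0 ^ 0)) & 1) ^ (b & 1))
(4) (b & 1)  =[and_true →]=  b    ⊢ (((1 ^ (0 ^ 0)) & 1) ^ b)
(5) ((1 ^ (0 ^ 0)) & 1)  =[and_true →]=  (1 ^ (0 ^ 0))    ⊢ ((1 ^ (0 ^ 0)) ^ b)
(6) (0 ^ 0)  =[xor_false →]=  0    ⊢ ((1 ^ 0) ^ b)
(7) (1 ^ 0)  =[xor_false →]=  1    ⊢ cost 3, within 3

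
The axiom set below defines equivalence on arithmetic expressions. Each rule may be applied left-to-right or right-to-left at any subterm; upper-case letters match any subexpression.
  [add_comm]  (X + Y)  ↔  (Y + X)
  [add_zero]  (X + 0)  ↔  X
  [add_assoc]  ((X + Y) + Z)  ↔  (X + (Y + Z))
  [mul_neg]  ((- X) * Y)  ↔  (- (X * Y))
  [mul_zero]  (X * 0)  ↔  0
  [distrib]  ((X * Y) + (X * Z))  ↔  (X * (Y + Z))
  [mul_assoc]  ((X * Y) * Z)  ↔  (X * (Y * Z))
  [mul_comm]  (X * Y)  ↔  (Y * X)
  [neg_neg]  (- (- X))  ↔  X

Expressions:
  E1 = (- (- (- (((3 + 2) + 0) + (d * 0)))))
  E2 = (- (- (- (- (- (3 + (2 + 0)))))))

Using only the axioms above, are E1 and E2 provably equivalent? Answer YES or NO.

YES

(1) (- (- (- (((3 + 2) + 0) + (d * 0)))))  =[neg_neg →]=  (- (((3 + 2) + 0) + (d * 0)))
(2) (d * 0)  =[mul_zero →]=  0    ⊢ (- (((3 + 2) + 0) + 0))
(3) ((3 + 2) + 0)  =[add_zero →]=  (3 + 2)    ⊢ (- ((3 + 2) + 0))
(4) ((3 + 2) + 0)  =[add_zero →]=  (3 + 2)    ⊢ (- (3 + 2))
(5) (3 + 2)  =[neg_neg ←]=  (- (- (3 + 2)))    ⊢ (- (- (- (3 + 2))))
(6) 2  =[add_zero ←]=  (2 + 0)    ⊢ (- (- (- (3 + (2 + 0)))))
(7) (3 + (2 + 0))  =[neg_neg ←]=  (- (- (3 + (2 + 0))))    ⊢ E2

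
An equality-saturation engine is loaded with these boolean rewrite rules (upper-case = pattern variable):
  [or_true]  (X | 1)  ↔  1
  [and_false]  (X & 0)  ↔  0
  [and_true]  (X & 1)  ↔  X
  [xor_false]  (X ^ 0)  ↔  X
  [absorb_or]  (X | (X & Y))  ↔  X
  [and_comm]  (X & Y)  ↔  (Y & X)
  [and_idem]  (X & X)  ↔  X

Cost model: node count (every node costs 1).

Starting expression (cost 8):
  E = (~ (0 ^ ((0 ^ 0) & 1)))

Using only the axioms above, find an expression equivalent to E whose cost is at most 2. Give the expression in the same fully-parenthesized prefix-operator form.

(1) (0 ^ 0)  =[xor_false →]=  0    ⊢ (~ (0 ^ (0 & 1)))
(2) (0 & 1)  =[and_true →]=  0    ⊢ (~ (0 ^ 0))
(3) (0 ^ 0)  =[xor_false →]=  0    ⊢ cost 2, within 2

(~ 0)   [cost 2]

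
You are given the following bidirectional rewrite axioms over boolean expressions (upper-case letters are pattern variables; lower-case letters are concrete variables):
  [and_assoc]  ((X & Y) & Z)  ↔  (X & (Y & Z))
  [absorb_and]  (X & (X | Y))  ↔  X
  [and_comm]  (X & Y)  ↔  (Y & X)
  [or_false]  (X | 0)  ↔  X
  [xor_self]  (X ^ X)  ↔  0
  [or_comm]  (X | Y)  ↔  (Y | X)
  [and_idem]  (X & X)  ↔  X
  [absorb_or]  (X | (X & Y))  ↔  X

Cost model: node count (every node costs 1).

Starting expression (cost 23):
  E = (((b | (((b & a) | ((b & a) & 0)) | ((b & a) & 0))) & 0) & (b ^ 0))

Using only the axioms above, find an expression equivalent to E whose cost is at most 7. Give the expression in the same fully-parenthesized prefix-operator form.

1. [absorb_or →] ((b & a) | ((b & a) & 0))  →  (b & a);  E = (((b | ((b & a) | ((b & a) & 0))) & 0) & (b ^ 0))
2. [absorb_or →] ((b & a) | ((b & a) & 0))  →  (b & a);  E = (((b | (b & a)) & 0) & (b ^ 0))
3. [absorb_or →] (b | (b & a))  →  b;  cost 7 ≤ 7, done

((b & 0) & (b ^ 0))   [cost 7]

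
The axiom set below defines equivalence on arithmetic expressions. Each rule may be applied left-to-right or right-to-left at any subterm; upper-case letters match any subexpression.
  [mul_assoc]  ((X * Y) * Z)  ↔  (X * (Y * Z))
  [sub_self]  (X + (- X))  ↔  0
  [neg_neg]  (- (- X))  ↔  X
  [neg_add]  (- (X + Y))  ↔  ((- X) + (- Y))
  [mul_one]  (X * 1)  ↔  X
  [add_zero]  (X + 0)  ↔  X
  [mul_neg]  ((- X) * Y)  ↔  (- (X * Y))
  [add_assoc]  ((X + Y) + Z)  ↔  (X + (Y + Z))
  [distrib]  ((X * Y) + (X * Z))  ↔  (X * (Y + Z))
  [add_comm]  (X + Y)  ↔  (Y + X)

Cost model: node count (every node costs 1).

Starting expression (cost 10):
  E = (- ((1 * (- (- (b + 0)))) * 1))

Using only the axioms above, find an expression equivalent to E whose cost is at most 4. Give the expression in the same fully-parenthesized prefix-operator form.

(- (1 * b))   [cost 4]

1. [add_zero →] (b + 0)  →  b;  E = (- ((1 * (- (- b))) * 1))
2. [neg_neg →] (- (- b))  →  b;  E = (- ((1 * b) * 1))
3. [mul_one →] ((1 * b) * 1)  →  (1 * b);  cost 4 ≤ 4, done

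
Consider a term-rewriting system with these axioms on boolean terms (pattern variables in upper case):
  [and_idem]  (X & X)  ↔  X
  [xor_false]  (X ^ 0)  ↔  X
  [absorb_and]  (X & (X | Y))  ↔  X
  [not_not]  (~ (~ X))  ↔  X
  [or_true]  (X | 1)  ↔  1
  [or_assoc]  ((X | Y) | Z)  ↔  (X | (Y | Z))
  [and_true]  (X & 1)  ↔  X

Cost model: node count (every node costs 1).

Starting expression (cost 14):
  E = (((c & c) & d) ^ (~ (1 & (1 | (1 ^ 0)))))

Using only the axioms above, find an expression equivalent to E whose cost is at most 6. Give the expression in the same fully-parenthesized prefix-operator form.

step 1: xor_false (→) rewrites (1 ^ 0) into 1, now (((c & c) & d) ^ (~ (1 & (1 | 1))))
step 2: and_idem (→) rewrites (c & c) into c, now ((c & d) ^ (~ (1 & (1 | 1))))
step 3: absorb_and (→) rewrites (1 & (1 | 1)) into 1, reaching cost 6 (bound 6)

((c & d) ^ (~ 1))   [cost 6]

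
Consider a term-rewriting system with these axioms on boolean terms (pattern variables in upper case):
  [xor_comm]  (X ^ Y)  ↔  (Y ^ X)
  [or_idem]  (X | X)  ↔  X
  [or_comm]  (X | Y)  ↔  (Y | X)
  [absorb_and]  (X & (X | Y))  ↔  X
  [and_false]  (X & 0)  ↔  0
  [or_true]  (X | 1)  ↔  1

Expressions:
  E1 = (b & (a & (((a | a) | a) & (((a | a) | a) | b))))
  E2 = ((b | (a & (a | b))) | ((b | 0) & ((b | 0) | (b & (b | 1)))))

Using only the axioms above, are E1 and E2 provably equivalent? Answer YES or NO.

NO

The axioms are sound identities: if E1 ↔* E2 then E1 and E2 evaluate identically under any assignment.
Under a=0, b=1: E1 evaluates to 0, E2 to 1. Distinct ⇒ no rewrite sequence connects them.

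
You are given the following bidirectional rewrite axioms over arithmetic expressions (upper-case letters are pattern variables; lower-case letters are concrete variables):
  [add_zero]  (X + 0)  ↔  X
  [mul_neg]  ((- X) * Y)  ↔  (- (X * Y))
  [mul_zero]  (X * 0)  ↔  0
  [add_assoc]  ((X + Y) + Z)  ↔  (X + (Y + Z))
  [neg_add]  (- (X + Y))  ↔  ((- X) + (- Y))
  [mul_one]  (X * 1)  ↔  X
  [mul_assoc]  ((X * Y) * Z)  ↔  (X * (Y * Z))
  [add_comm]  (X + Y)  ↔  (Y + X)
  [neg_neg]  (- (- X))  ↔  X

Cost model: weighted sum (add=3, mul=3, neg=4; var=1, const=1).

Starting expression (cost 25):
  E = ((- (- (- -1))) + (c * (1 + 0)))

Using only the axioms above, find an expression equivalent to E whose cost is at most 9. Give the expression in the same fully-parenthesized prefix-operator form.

((- -1) + c)   [cost 9]

1. [add_zero →] (1 + 0)  →  1;  E = ((- (- (- -1))) + (c * 1))
2. [neg_neg →] (- (- -1))  →  -1;  E = ((- -1) + (c * 1))
3. [mul_one →] (c * 1)  →  c;  cost 9 ≤ 9, done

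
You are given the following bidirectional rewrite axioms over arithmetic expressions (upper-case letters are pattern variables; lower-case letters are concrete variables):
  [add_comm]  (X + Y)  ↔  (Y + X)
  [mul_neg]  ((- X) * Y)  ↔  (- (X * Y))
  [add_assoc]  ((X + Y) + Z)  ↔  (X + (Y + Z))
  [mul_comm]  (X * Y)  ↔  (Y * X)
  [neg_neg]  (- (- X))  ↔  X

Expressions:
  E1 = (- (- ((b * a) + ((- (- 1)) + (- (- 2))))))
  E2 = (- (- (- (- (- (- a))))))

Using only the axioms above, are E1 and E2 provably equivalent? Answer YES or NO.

NO

All listed rules preserve value, hence provable equivalence implies equal values everywhere; look for a separating assignment.
a=0, b=0 gives E1 ↦ 3, E2 ↦ 0; values differ ⇒ not provably equivalent.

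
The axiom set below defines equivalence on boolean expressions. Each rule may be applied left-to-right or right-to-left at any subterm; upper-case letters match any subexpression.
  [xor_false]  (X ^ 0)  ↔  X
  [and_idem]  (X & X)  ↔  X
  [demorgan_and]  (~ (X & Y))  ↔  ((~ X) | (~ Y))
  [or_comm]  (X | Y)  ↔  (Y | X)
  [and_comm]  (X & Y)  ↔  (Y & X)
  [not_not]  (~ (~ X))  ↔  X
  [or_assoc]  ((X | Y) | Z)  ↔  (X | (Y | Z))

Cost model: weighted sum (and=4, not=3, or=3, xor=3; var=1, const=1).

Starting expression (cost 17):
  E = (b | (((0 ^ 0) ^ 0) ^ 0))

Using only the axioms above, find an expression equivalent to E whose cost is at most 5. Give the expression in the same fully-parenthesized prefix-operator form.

step 1: xor_false (→) rewrites (((0 ^ 0) ^ 0) ^ 0) into ((0 ^ 0) ^ 0), now (b | ((0 ^ 0) ^ 0))
step 2: xor_false (→) rewrites (0 ^ 0) into 0, now (b | (0 ^ 0))
step 3: xor_false (→) rewrites (0 ^ 0) into 0, reaching cost 5 (bound 5)

(b | 0)   [cost 5]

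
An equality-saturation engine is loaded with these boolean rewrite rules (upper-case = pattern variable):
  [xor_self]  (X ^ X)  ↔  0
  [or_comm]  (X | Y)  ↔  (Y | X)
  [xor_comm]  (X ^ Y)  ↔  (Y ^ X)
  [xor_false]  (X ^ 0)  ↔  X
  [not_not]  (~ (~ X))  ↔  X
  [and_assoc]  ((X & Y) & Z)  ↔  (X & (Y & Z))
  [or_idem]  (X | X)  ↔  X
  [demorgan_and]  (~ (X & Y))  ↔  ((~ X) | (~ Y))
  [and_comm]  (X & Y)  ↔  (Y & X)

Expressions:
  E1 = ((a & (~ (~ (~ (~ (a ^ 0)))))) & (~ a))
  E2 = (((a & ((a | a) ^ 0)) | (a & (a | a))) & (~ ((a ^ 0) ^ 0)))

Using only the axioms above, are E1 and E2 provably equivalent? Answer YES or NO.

(1) (a ^ 0)  =[xor_false →]=  a    ⊢ ((a & (~ (~ (~ (~ a))))) & (~ a))
(2) (~ (~ (~ a)))  =[not_not →]=  (~ a)    ⊢ ((a & (~ (~ a))) & (~ a))
(3) (~ (~ a))  =[not_not →]=  a    ⊢ ((a & a) & (~ a))
(4) a  =[or_idem ←]=  (a | a)    ⊢ ((a & (a | a)) & (~ a))
(5) (a & (a | a))  =[or_idem ←]=  ((a & (a | a)) | (a & (a | a)))    ⊢ (((a & (a | a)) | (a & (a | a))) & (~ a))
(6) a  =[xor_false ←]=  (a ^ 0)    ⊢ (((a & (a | a)) | (a & (a | a))) & (~ (a ^ 0)))
(7) a  =[xor_false ←]=  (a ^ 0)    ⊢ (((a & (a | a)) | (a & (a | a))) & (~ ((a ^ 0) ^ 0)))
(8) (a | a)  =[xor_false ←]=  ((a | a) ^ 0)    ⊢ E2

YES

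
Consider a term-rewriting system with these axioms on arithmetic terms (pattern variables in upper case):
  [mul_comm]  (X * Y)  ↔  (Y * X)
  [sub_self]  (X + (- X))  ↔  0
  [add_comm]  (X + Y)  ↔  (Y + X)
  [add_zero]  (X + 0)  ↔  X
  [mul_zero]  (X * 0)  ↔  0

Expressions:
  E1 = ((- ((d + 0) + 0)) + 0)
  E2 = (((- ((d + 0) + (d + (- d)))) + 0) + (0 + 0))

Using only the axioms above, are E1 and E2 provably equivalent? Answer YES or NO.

1. [add_zero →] ((d + 0) + 0)  →  (d + 0);  E1 = ((- (d + 0)) + 0)
2. [add_zero →] ((- (d + 0)) + 0)  →  (- (d + 0))
3. [add_zero →] (d + 0)  →  d;  E1 = (- d)
4. [add_zero ←] (- d)  →  ((- d) + 0)
5. [add_zero ←] (- d)  →  ((- d) + 0);  E1 = (((- d) + 0) + 0)
6. [add_zero ←] d  →  (d + 0);  E1 = (((- (d + 0)) + 0) + 0)
7. [add_zero ←] (d + 0)  →  ((d + 0) + 0);  E1 = (((- ((d + 0) + 0)) + 0) + 0)
8. [add_zero ←] 0  →  (0 + 0);  E1 = (((- ((d + 0) + 0)) + 0) + (0 + 0))
9. [sub_self ←] 0  →  (d + (- d));  this is E2

YES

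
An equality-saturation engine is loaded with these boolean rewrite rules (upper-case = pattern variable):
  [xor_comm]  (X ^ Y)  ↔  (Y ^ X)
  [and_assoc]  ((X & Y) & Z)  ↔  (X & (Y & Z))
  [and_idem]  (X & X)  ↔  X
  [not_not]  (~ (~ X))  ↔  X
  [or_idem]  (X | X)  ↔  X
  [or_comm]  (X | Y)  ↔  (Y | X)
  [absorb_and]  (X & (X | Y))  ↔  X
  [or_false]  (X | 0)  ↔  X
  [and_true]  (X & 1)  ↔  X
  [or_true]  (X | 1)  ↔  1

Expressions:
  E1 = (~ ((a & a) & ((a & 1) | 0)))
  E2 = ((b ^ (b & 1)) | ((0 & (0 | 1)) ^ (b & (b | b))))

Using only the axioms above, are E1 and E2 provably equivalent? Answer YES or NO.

NO

All listed rules preserve value, hence provable equivalence implies equal values everywhere; look for a separating assignment.
a=0, b=0 gives E1 ↦ 1, E2 ↦ 0; values differ ⇒ not provably equivalent.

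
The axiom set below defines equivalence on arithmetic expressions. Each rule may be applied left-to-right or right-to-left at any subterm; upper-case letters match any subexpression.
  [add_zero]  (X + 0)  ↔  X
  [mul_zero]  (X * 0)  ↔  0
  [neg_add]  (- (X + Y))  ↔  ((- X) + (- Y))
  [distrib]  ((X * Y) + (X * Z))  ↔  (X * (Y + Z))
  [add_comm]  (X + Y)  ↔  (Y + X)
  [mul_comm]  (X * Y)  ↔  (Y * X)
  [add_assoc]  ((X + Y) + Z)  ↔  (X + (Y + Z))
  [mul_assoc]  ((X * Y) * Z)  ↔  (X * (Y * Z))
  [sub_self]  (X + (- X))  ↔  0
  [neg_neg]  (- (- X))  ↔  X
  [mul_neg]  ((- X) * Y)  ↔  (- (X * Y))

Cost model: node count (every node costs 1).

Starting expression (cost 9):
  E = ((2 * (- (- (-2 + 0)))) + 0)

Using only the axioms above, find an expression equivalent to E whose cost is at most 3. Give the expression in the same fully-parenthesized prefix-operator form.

1. [add_zero →] ((2 * (- (- (-2 + 0)))) + 0)  →  (2 * (- (- (-2 + 0))))
2. [add_zero →] (-2 + 0)  →  -2;  E = (2 * (- (- -2)))
3. [neg_neg →] (- (- -2))  →  -2;  cost 3 ≤ 3, done

(2 * -2)   [cost 3]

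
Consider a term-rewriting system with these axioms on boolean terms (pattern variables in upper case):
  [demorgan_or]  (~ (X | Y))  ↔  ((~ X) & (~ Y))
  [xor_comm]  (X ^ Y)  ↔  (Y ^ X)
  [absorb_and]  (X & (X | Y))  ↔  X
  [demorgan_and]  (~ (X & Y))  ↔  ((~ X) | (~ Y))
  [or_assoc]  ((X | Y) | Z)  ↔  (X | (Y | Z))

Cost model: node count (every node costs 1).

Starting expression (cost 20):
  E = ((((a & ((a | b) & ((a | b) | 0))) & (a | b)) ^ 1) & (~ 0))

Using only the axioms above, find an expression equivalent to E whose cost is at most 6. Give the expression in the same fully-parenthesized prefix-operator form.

((a ^ 1) & (~ 0))   [cost 6]

step 1: absorb_and (→) rewrites ((a | b) & ((a | b) | 0)) into (a | b), now ((((a & (a | b)) & (a | b)) ^ 1) & (~ 0))
step 2: absorb_and (→) rewrites (a & (a | b)) into a, now (((a & (a | b)) ^ 1) & (~ 0))
step 3: absorb_and (→) rewrites (a & (a | b)) into a, reaching cost 6 (bound 6)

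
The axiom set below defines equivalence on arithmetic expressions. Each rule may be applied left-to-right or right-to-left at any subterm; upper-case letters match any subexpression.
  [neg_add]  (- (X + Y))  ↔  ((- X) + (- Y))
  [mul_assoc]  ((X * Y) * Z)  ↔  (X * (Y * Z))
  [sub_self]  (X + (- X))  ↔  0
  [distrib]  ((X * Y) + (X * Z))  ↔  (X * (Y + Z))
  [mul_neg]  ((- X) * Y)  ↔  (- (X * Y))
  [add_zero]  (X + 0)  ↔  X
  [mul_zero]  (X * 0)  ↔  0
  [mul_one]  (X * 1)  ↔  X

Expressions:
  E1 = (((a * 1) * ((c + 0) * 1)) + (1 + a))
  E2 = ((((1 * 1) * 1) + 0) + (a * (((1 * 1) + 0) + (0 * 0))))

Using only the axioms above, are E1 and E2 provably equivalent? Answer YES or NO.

NO

Every axiom is a valid identity, so a rewrite proof would force E1 and E2 to agree under every assignment.
At a=1, c=1: E1 = 3 but E2 = 2; they differ, so no derivation exists.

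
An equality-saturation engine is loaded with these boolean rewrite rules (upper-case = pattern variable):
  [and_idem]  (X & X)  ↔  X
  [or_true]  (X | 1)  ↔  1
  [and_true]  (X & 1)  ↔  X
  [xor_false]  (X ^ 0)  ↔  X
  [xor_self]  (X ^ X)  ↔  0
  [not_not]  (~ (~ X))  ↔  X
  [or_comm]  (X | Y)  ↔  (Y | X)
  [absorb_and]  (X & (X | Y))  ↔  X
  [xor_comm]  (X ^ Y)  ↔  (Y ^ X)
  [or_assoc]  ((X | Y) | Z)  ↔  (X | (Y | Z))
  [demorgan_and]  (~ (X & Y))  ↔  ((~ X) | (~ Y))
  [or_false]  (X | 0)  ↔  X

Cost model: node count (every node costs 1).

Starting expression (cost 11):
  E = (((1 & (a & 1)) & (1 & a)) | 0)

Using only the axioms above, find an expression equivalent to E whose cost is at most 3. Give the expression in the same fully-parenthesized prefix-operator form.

(1 & a)   [cost 3]

(1) (a & 1)  =[and_true →]=  a    ⊢ (((1 & a) & (1 & a)) | 0)
(2) ((1 & a) & (1 & a))  =[and_idem →]=  (1 & a)    ⊢ ((1 & a) | 0)
(3) ((1 & a) | 0)  =[or_false →]=  (1 & a)    ⊢ cost 3, within 3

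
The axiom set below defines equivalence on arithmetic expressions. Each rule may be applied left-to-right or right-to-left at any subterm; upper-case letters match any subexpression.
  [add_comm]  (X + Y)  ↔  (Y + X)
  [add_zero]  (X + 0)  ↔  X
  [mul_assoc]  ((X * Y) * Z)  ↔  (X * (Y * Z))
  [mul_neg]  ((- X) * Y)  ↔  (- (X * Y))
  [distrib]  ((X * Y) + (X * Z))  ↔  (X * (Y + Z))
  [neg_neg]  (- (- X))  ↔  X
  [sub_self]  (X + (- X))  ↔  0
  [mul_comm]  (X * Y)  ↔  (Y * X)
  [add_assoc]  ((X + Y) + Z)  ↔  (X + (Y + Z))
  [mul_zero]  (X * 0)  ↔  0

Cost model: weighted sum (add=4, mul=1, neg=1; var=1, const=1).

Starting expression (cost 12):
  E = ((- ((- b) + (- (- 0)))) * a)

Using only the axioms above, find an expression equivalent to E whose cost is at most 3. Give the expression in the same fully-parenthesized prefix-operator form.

(b * a)   [cost 3]

step 1: neg_neg (→) rewrites (- (- 0)) into 0, now ((- ((- b) + 0)) * a)
step 2: add_zero (→) rewrites ((- b) + 0) into (- b), now ((- (- b)) * a)
step 3: neg_neg (→) rewrites (- (- b)) into b, reaching cost 3 (bound 3)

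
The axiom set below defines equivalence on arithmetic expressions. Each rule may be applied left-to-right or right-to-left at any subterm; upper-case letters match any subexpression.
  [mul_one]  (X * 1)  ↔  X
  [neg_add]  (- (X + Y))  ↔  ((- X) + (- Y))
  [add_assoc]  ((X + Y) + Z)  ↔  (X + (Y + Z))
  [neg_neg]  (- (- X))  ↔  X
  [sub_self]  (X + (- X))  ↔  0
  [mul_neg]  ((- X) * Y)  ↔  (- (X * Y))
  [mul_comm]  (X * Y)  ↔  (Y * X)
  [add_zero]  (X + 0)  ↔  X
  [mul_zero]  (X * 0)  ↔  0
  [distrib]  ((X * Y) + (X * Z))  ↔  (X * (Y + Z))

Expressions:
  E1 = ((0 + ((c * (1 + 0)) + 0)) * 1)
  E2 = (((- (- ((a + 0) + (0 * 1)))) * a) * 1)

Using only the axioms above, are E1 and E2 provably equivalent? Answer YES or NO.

All listed rules preserve value, hence provable equivalence implies equal values everywhere; look for a separating assignment.
a=0, c=1 gives E1 ↦ 1, E2 ↦ 0; values differ ⇒ not provably equivalent.

NO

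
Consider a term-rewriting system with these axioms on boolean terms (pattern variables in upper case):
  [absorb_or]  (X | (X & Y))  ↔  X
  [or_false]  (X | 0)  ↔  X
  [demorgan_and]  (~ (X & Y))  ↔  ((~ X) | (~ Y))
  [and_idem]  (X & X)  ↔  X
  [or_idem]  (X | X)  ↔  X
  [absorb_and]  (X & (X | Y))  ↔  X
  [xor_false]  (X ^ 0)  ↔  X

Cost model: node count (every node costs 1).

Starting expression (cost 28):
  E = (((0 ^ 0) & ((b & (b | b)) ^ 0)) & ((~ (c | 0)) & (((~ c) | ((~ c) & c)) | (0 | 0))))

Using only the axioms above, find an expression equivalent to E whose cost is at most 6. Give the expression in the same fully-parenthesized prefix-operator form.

(1) ((~ c) | ((~ c) & c))  =[absorb_or →]=  (~ c)    ⊢ (((0 ^ 0) & ((b & (b | b)) ^ 0)) & ((~ (c | 0)) & ((~ c) | (0 | 0))))
(2) (0 | 0)  =[or_idem →]=  0    ⊢ (((0 ^ 0) & ((b & (b | b)) ^ 0)) & ((~ (c | 0)) & ((~ c) | 0)))
(3) ((b & (b | b)) ^ 0)  =[xor_false →]=  (b & (b | b))    ⊢ (((0 ^ 0) & (b & (b | b))) & ((~ (c | 0)) & ((~ c) | 0)))
(4) (c | 0)  =[or_false →]=  c    ⊢ (((0 ^ 0) & (b & (b | b))) & ((~ c) & ((~ c) | 0)))
(5) (b & (b | b))  =[absorb_and →]=  b    ⊢ (((0 ^ 0) & b) & ((~ c) & ((~ c) | 0)))
(6) (0 ^ 0)  =[xor_false →]=  0    ⊢ ((0 & b) & ((~ c) & ((~ c) | 0)))
(7) ((~ c) & ((~ c) | 0))  =[absorb_and →]=  (~ c)    ⊢ cost 6, within 6

((0 & b) & (~ c))   [cost 6]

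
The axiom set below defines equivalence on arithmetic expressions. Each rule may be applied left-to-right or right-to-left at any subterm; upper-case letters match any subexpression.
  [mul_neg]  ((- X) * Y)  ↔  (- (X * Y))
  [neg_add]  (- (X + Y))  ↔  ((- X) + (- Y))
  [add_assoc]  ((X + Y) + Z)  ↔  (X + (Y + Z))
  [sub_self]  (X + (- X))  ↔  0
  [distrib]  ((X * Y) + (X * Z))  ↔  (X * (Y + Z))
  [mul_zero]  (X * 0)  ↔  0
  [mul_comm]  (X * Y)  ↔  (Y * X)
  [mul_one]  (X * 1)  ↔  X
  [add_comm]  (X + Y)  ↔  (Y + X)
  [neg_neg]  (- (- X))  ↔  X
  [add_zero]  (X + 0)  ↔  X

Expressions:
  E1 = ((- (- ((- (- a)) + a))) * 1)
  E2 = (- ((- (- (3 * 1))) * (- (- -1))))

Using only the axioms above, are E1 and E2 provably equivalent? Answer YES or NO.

Every axiom is a valid identity, so a rewrite proof would force E1 and E2 to agree under every assignment.
At a=0: E1 = 0 but E2 = 3; they differ, so no derivation exists.

NO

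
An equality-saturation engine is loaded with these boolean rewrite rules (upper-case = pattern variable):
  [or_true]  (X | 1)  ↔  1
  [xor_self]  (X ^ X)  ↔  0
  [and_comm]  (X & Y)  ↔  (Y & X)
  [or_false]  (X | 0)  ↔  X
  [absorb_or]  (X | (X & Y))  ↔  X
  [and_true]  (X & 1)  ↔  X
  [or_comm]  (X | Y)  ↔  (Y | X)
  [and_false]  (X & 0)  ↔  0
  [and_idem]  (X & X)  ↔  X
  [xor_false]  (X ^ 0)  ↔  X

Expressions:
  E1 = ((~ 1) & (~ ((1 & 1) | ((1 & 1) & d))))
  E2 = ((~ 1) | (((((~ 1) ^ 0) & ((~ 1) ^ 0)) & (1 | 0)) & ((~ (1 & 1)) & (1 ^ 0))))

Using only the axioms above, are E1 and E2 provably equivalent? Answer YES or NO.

YES

step 1: absorb_or (→) rewrites ((1 & 1) | ((1 & 1) & d)) into (1 & 1), now ((~ 1) & (~ (1 & 1)))
step 2: and_true (→) rewrites (1 & 1) into 1, now ((~ 1) & (~ 1))
step 3: and_idem (→) rewrites ((~ 1) & (~ 1)) into (~ 1)
step 4: absorb_or (←) rewrites (~ 1) into ((~ 1) | ((~ 1) & 1))
step 5: and_idem (←) rewrites ((~ 1) & 1) into (((~ 1) & 1) & ((~ 1) & 1)), now ((~ 1) | (((~ 1) & 1) & ((~ 1) & 1)))
step 6: or_false (←) rewrites 1 into (1 | 0), now ((~ 1) | (((~ 1) & (1 | 0)) & ((~ 1) & 1)))
step 7: and_idem (←) rewrites 1 into (1 & 1), now ((~ 1) | (((~ 1) & (1 | 0)) & ((~ (1 & 1)) & 1)))
step 8: xor_false (←) rewrites 1 into (1 ^ 0), now ((~ 1) | (((~ 1) & (1 | 0)) & ((~ (1 & 1)) & (1 ^ 0))))
step 9: xor_false (←) rewrites (~ 1) into ((~ 1) ^ 0), now ((~ 1) | ((((~ 1) ^ 0) & (1 | 0)) & ((~ (1 & 1)) & (1 ^ 0))))
step 10: and_idem (←) rewrites ((~ 1) ^ 0) into (((~ 1) ^ 0) & ((~ 1) ^ 0)), which is E2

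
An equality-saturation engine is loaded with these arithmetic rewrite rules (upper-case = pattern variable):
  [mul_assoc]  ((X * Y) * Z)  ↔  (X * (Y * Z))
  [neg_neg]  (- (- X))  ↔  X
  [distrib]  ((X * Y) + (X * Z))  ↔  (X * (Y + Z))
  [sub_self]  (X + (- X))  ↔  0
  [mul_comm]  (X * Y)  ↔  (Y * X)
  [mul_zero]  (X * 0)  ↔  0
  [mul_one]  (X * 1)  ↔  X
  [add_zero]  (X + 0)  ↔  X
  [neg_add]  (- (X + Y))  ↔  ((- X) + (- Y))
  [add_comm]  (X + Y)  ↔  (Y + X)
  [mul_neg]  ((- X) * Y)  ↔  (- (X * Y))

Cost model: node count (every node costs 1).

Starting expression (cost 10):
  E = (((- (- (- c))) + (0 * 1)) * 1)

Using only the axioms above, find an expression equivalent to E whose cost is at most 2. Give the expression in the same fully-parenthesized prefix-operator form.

step 1: neg_neg (→) rewrites (- (- (- c))) into (- c), now (((- c) + (0 * 1)) * 1)
step 2: mul_one (→) rewrites (0 * 1) into 0, now (((- c) + 0) * 1)
step 3: mul_one (→) rewrites (((- c) + 0) * 1) into ((- c) + 0)
step 4: add_zero (→) rewrites ((- c) + 0) into (- c), reaching cost 2 (bound 2)

(- c)   [cost 2]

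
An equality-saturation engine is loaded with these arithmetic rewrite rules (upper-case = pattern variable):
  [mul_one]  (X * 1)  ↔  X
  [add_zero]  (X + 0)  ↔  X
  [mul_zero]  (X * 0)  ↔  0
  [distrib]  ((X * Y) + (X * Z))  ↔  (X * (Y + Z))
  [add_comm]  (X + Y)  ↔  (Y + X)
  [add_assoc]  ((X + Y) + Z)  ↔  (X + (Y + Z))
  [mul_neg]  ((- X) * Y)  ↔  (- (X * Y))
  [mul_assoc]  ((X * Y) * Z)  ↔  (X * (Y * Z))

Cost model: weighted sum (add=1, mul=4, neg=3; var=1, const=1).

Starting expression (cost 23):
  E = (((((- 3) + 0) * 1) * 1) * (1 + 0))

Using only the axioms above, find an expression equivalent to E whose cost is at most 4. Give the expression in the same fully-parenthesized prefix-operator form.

1. [mul_one →] (((- 3) + 0) * 1)  →  ((- 3) + 0);  E = ((((- 3) + 0) * 1) * (1 + 0))
2. [add_zero →] ((- 3) + 0)  →  (- 3);  E = (((- 3) * 1) * (1 + 0))
3. [add_zero →] (1 + 0)  →  1;  E = (((- 3) * 1) * 1)
4. [mul_one →] (((- 3) * 1) * 1)  →  ((- 3) * 1)
5. [mul_neg →] ((- 3) * 1)  →  (- (3 * 1))
6. [mul_one →] (3 * 1)  →  3;  cost 4 ≤ 4, done

(- 3)   [cost 4]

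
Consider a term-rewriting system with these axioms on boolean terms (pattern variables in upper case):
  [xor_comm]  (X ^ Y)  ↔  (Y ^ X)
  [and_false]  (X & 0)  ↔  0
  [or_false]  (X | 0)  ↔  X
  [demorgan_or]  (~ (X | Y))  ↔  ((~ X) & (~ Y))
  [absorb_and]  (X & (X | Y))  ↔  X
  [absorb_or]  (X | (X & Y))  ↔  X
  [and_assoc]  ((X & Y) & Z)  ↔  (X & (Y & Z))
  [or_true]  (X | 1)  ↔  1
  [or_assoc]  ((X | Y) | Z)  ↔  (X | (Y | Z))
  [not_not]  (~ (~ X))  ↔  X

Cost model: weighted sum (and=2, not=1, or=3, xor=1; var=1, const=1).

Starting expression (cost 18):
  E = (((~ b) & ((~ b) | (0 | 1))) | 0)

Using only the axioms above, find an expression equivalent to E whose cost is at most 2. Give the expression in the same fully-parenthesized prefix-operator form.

1. [or_true →] (0 | 1)  →  1;  E = (((~ b) & ((~ b) | 1)) | 0)
2. [or_false →] (((~ b) & ((~ b) | 1)) | 0)  →  ((~ b) & ((~ b) | 1))
3. [absorb_and →] ((~ b) & ((~ b) | 1))  →  (~ b);  cost 2 ≤ 2, done

(~ b)   [cost 2]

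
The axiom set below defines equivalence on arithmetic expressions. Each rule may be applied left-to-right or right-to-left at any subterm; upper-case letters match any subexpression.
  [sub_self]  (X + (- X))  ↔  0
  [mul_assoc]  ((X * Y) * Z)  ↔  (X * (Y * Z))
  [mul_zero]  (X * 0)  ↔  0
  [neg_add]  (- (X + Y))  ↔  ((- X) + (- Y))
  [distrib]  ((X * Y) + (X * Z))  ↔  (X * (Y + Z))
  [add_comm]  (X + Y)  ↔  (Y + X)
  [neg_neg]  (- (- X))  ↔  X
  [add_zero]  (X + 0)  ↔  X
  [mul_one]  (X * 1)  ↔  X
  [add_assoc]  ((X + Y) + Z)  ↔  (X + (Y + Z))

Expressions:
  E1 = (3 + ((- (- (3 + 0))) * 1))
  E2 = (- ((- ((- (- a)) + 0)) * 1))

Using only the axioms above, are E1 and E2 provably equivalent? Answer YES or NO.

NO

All listed rules preserve value, hence provable equivalence implies equal values everywhere; look for a separating assignment.
a=0 gives E1 ↦ 6, E2 ↦ 0; values differ ⇒ not provably equivalent.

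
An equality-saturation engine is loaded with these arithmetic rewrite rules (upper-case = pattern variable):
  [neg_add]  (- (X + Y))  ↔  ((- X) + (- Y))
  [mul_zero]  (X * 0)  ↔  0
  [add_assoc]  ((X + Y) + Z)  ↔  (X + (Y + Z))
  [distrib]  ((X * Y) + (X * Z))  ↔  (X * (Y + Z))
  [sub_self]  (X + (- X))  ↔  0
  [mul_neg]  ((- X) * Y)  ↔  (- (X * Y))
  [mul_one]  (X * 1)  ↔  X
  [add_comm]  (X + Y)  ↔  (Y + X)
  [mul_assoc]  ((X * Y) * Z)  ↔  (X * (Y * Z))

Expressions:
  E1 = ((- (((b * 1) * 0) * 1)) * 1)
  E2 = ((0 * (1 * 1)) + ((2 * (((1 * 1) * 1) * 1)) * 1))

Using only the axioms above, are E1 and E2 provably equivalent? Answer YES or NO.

Every axiom is a valid identity, so a rewrite proof would force E1 and E2 to agree under every assignment.
At b=0: E1 = 0 but E2 = 2; they differ, so no derivation exists.

NO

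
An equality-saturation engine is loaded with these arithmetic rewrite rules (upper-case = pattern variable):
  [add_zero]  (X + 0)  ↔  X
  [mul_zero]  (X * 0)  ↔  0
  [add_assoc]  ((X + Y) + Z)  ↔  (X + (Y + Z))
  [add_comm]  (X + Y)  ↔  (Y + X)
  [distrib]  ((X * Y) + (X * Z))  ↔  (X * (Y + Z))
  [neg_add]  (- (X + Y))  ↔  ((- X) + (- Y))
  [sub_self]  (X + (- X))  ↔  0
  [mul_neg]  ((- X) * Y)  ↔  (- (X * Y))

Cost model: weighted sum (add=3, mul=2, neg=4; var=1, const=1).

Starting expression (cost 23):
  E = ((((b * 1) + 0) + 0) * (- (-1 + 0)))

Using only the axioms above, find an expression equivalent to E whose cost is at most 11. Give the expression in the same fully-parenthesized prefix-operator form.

1. [add_zero →] (-1 + 0)  →  -1;  E = ((((b * 1) + 0) + 0) * (- -1))
2. [add_zero →] ((b * 1) + 0)  →  (b * 1);  E = (((b * 1) + 0) * (- -1))
3. [add_zero →] ((b * 1) + 0)  →  (b * 1);  cost 11 ≤ 11, done

((b * 1) * (- -1))   [cost 11]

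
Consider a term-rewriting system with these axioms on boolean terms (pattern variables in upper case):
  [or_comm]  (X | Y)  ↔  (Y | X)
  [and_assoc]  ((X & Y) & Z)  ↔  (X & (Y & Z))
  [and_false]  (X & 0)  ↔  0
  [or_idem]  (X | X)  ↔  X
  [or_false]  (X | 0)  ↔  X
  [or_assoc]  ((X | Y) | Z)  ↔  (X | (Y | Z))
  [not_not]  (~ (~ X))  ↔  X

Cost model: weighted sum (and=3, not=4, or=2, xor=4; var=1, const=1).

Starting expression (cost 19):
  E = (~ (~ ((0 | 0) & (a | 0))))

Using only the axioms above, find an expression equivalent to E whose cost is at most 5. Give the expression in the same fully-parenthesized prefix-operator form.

(1) (~ (~ ((0 | 0) & (a | 0))))  =[not_not →]=  ((0 | 0) & (a | 0))
(2) (a | 0)  =[or_false →]=  a    ⊢ ((0 | 0) & a)
(3) (0 | 0)  =[or_idem →]=  0    ⊢ cost 5, within 5

(0 & a)   [cost 5]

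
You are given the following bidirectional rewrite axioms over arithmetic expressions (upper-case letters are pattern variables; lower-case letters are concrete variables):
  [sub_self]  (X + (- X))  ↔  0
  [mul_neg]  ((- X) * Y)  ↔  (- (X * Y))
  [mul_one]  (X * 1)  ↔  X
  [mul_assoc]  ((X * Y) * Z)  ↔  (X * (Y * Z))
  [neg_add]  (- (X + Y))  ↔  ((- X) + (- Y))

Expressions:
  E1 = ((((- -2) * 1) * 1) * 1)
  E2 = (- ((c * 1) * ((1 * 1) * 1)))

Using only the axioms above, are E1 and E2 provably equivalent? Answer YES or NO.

NO

The axioms are sound identities: if E1 ↔* E2 then E1 and E2 evaluate identically under any assignment.
Under c=0: E1 evaluates to 2, E2 to 0. Distinct ⇒ no rewrite sequence connects them.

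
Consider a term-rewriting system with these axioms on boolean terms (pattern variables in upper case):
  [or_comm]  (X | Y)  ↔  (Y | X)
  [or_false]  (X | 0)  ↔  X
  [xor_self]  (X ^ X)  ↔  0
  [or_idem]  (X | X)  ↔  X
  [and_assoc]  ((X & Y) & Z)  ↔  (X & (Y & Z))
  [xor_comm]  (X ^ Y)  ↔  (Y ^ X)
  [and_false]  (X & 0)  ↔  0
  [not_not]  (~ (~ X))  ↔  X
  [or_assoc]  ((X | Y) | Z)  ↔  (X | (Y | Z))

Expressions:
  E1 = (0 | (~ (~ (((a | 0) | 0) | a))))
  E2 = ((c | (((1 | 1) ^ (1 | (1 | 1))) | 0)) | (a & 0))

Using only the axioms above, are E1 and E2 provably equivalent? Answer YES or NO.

The axioms are sound identities: if E1 ↔* E2 then E1 and E2 evaluate identically under any assignment.
Under a=0, c=1: E1 evaluates to 0, E2 to 1. Distinct ⇒ no rewrite sequence connects them.

NO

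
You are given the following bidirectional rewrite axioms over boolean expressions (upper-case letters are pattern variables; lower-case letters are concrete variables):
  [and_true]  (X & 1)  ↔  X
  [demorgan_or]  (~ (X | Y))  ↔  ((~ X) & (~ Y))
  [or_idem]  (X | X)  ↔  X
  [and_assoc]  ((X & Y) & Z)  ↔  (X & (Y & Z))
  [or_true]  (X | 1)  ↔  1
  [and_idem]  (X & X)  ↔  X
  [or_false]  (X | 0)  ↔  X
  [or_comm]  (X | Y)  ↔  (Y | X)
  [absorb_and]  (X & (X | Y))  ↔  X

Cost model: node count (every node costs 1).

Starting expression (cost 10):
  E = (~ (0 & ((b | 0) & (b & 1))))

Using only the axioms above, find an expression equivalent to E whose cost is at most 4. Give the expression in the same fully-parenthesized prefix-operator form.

step 1: and_true (→) rewrites (b & 1) into b, now (~ (0 & ((b | 0) & b)))
step 2: or_false (→) rewrites (b | 0) into b, now (~ (0 & (b & b)))
step 3: and_idem (→) rewrites (b & b) into b, reaching cost 4 (bound 4)

(~ (0 & b))   [cost 4]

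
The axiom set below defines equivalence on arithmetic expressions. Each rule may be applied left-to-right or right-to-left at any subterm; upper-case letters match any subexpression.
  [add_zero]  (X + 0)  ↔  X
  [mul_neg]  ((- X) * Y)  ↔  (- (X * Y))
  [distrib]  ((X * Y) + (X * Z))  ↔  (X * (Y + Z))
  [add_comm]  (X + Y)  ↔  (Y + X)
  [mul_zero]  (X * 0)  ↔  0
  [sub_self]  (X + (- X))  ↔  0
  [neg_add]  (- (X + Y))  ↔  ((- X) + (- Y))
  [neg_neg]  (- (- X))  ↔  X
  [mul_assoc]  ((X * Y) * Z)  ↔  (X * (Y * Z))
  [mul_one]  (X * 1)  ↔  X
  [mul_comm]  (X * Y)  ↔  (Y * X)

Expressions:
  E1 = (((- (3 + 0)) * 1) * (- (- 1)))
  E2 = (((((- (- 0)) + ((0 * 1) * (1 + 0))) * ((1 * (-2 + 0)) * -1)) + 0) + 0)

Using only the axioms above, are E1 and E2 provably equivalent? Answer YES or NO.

NO

The axioms are sound identities: if E1 ↔* E2 then E1 and E2 evaluate identically under any assignment.
Under the empty assignment (no variables occur): E1 evaluates to -3, E2 to 0. Distinct ⇒ no rewrite sequence connects them.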